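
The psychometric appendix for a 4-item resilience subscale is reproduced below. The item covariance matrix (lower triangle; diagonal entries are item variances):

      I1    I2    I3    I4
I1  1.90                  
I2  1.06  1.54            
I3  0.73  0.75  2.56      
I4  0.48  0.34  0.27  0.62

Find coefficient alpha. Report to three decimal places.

Σσ²ᵢ = 1.90 + 1.54 + 2.56 + 0.62 = 6.62
Σ_{i<j} σ_ij = 3.63
σ²_total = 6.62 + 2 × 3.63 = 13.88
α = (k/(k−1))·(1 − Σσ²ᵢ/σ²_total) = (4/3)·(1 − 6.62/13.88) = 0.697

coefficient alpha = 0.697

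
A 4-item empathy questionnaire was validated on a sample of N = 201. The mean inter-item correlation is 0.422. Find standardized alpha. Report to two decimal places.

standardized alpha = 0.74

Standardized α = k·r̄ / (1 + (k−1)·r̄) = 4 × 0.422 / (1 + 3 × 0.422)
  = 1.6880 / 2.2660 = 0.74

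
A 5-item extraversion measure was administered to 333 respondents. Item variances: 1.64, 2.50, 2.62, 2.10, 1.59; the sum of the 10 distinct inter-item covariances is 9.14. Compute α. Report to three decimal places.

ΣVar(i) = 1.64 + 2.50 + 2.62 + 2.10 + 1.59 = 10.45
Sum of distinct covariances = 9.14
total variance = ΣVar(i) + 2·Σcov = 10.45 + 2 × 9.14 = 28.73
α = (5/4)·(1 − 10.45/28.73) = 0.795

α = 0.795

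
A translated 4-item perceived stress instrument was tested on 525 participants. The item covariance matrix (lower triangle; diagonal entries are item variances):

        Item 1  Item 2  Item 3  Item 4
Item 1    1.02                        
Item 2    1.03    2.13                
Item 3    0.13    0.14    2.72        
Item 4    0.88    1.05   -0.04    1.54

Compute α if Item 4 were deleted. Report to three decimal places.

α = 0.460

Remaining items: Item 1, Item 2, Item 3 (k = 3).
Σσ²ᵢ = 1.02 + 2.13 + 2.72 = 5.87
σ²_total = 5.87 + 2 × 1.30 = 8.47
α (item deleted) = (3/2)·(1 − 5.87/8.47) = 0.460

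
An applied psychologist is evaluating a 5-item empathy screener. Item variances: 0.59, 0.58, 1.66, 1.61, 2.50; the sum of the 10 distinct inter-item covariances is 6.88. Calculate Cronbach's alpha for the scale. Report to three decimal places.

sum of item variances = 0.59 + 0.58 + 1.66 + 1.61 + 2.50 = 6.94
Sum of distinct covariances = 6.88
total variance = sum of item variances + 2·Σcov = 6.94 + 2 × 6.88 = 20.70
α = (5/4)·(1 − 6.94/20.70) = 0.831

Cronbach's alpha = 0.831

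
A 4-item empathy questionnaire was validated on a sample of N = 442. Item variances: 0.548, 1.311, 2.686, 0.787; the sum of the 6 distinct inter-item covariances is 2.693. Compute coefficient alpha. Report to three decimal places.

Σσ²ᵢ = 0.548 + 1.311 + 2.686 + 0.787 = 5.332
Sum of distinct covariances = 2.693
Var(T) = Σσ²ᵢ + 2·Σcov = 5.332 + 2 × 2.693 = 10.718
α = (4/3)·(1 − 5.332/10.718) = 0.670

coefficient alpha = 0.670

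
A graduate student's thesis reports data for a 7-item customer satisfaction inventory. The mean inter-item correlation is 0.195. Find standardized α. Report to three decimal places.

standardized α = 0.629

Standardized α = k·r̄ / (1 + (k−1)·r̄) = 7 × 0.195 / (1 + 6 × 0.195)
  = 1.3650 / 2.1700 = 0.629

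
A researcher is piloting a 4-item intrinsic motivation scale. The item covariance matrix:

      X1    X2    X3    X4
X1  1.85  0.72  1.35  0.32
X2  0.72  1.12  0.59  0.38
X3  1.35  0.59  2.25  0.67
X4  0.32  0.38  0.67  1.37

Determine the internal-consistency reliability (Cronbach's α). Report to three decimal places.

α = 0.734

sum of item variances = 1.85 + 1.12 + 2.25 + 1.37 = 6.59
Sum of off-diagonal covariances = 4.03
Var(T) = 6.59 + 2 × 4.03 = 14.65
α = (k/(k−1))·(1 − sum of item variances/Var(T)) = (4/3)·(1 − 6.59/14.65) = 0.734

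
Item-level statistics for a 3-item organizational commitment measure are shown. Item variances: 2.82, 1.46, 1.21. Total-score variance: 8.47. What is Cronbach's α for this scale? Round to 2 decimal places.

Σσ²ᵢ = 2.82 + 1.46 + 1.21 = 5.49
α = (k/(k−1))·(1 − Σσ²ᵢ/Var(T)) = (3/2)·(1 − 5.49/8.47) = 0.53

α = 0.53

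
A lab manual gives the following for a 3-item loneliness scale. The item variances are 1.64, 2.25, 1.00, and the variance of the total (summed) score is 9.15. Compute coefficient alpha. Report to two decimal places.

sum of item variances = 1.64 + 2.25 + 1.00 = 4.89
α = (k/(k−1))·(1 − sum of item variances/total variance) = (3/2)·(1 − 4.89/9.15) = 0.70

coefficient alpha = 0.70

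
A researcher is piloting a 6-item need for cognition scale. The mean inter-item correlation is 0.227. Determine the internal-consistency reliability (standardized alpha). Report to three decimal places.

Standardized α = k·r̄ / (1 + (k−1)·r̄) = 6 × 0.227 / (1 + 5 × 0.227)
  = 1.3620 / 2.1350 = 0.638

α = 0.638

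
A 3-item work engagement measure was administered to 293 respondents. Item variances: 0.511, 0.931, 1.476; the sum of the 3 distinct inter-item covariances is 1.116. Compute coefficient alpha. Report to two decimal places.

Σσᵢ² = 0.511 + 0.931 + 1.476 = 2.918
Sum of distinct covariances = 1.116
σ²_T = Σσᵢ² + 2·Σcov = 2.918 + 2 × 1.116 = 5.150
α = (3/2)·(1 − 2.918/5.150) = 0.65

coefficient alpha = 0.65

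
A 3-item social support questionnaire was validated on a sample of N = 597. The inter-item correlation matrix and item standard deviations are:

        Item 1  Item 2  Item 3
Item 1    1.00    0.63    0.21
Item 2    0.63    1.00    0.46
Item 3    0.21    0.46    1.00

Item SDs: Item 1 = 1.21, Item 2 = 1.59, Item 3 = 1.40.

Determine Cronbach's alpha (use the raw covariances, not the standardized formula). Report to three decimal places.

Cronbach's alpha = 0.698

Σσ²ᵢ = 1.21² + 1.59² + 1.40² = 5.9522
Covariances σ_ij = r_ij · s_i · s_j:
  σ(Item 1,Item 2) = 0.63 × 1.21 × 1.59 = 1.2121
  σ(Item 1,Item 3) = 0.21 × 1.21 × 1.40 = 0.3557
  σ(Item 2,Item 3) = 0.46 × 1.59 × 1.40 = 1.0240
σ²_T = Σσ²ᵢ + 2·Σσ_ij = 5.9522 + 2 × 2.5918 = 11.1358
α = (3/2)·(1 − 5.9522/11.1358) = 0.698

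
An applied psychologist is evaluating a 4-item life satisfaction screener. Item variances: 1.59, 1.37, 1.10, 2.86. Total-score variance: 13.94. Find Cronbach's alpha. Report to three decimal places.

α = 0.671

Σσ²ᵢ = 1.59 + 1.37 + 1.10 + 2.86 = 6.92
α = (k/(k−1))·(1 − Σσ²ᵢ/Var(T)) = (4/3)·(1 − 6.92/13.94) = 0.671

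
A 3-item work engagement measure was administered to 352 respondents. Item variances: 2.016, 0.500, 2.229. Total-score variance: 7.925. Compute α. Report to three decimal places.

ΣVar(i) = 2.016 + 0.500 + 2.229 = 4.745
α = (k/(k−1))·(1 − ΣVar(i)/total variance) = (3/2)·(1 − 4.745/7.925) = 0.602

α = 0.602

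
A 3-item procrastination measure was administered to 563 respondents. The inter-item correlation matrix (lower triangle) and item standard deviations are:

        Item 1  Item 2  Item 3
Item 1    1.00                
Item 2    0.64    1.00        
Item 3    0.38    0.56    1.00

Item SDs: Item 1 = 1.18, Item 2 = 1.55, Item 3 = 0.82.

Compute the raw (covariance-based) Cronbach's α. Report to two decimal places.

Σσ²ᵢ = 1.18² + 1.55² + 0.82² = 4.4673
Covariances σ_ij = r_ij · s_i · s_j:
  σ(Item 1,Item 2) = 0.64 × 1.18 × 1.55 = 1.1706
  σ(Item 1,Item 3) = 0.38 × 1.18 × 0.82 = 0.3677
  σ(Item 2,Item 3) = 0.56 × 1.55 × 0.82 = 0.7118
σ²_T = Σσ²ᵢ + 2·Σσ_ij = 4.4673 + 2 × 2.2501 = 8.9675
α = (3/2)·(1 − 4.4673/8.9675) = 0.75

α = 0.75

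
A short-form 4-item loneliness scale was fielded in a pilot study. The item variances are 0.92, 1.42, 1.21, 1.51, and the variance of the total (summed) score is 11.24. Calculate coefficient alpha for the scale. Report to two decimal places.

α = 0.73

Σσ²ᵢ = 0.92 + 1.42 + 1.21 + 1.51 = 5.06
α = (k/(k−1))·(1 − Σσ²ᵢ/Var(T)) = (4/3)·(1 − 5.06/11.24) = 0.73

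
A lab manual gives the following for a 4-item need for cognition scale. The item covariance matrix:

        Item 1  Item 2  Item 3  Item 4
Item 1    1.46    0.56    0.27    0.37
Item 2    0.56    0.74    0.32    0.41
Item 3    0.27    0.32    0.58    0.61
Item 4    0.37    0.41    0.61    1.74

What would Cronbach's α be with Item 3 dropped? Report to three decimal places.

Remaining items: Item 1, Item 2, Item 4 (k = 3).
Σσᵢ² = 1.46 + 0.74 + 1.74 = 3.94
total variance = 3.94 + 2 × 1.34 = 6.62
α (item deleted) = (3/2)·(1 − 3.94/6.62) = 0.607

Cronbach's α = 0.607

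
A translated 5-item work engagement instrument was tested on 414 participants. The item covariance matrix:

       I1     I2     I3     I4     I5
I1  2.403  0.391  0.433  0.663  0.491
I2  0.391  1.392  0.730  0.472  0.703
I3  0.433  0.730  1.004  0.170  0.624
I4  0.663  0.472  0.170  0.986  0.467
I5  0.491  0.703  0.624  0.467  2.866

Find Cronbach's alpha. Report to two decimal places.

Σσᵢ² = 2.403 + 1.392 + 1.004 + 0.986 + 2.866 = 8.651
Sum of off-diagonal covariances = 5.144
σ²_T = 8.651 + 2 × 5.144 = 18.939
α = (k/(k−1))·(1 − Σσᵢ²/σ²_T) = (5/4)·(1 − 8.651/18.939) = 0.68

Cronbach's alpha = 0.68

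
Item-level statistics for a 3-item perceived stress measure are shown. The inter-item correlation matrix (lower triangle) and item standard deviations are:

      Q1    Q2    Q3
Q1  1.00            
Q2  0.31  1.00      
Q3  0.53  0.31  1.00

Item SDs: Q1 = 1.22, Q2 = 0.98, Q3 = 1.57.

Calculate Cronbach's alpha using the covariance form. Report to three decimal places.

Σσ²ᵢ = 1.22² + 0.98² + 1.57² = 4.9137
Covariances σ_ij = r_ij · s_i · s_j:
  σ(Q1,Q2) = 0.31 × 1.22 × 0.98 = 0.3706
  σ(Q1,Q3) = 0.53 × 1.22 × 1.57 = 1.0152
  σ(Q2,Q3) = 0.31 × 0.98 × 1.57 = 0.4770
σ²_T = Σσ²ᵢ + 2·Σσ_ij = 4.9137 + 2 × 1.8628 = 8.6393
α = (3/2)·(1 − 4.9137/8.6393) = 0.647

α = 0.647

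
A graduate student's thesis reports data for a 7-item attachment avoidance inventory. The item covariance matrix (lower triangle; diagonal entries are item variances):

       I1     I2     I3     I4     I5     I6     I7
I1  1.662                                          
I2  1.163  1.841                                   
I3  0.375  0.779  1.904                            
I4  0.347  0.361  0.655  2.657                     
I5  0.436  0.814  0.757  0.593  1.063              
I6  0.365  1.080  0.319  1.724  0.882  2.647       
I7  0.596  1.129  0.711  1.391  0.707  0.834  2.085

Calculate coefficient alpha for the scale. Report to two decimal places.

Σσᵢ² = 1.662 + 1.841 + 1.904 + 2.657 + 1.063 + 2.647 + 2.085 = 13.859
Sum of off-diagonal covariances = 16.018
total variance = 13.859 + 2 × 16.018 = 45.895
α = (k/(k−1))·(1 − Σσᵢ²/total variance) = (7/6)·(1 − 13.859/45.895) = 0.81

α = 0.81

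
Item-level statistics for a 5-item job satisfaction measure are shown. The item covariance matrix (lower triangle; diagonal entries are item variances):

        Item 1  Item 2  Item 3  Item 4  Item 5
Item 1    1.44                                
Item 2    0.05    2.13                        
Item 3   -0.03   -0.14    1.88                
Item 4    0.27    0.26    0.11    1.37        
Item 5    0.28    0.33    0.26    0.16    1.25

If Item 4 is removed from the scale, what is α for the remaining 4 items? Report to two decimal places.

α = 0.24

Remaining items: Item 1, Item 2, Item 3, Item 5 (k = 4).
sum of item variances = 1.44 + 2.13 + 1.88 + 1.25 = 6.70
total variance = 6.70 + 2 × 0.75 = 8.20
α (item deleted) = (4/3)·(1 − 6.70/8.20) = 0.24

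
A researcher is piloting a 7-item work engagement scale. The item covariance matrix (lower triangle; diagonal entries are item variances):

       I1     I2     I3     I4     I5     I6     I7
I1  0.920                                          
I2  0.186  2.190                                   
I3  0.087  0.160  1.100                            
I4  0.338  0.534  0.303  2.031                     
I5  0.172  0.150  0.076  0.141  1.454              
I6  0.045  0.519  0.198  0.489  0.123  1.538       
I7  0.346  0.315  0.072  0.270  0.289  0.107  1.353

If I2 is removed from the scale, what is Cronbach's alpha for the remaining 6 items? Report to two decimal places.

Cronbach's alpha = 0.51

Remaining items: I1, I3, I4, I5, I6, I7 (k = 6).
Σσ²ᵢ = 0.920 + 1.100 + 2.031 + 1.454 + 1.538 + 1.353 = 8.396
total variance = 8.396 + 2 × 3.056 = 14.508
α (item deleted) = (6/5)·(1 − 8.396/14.508) = 0.51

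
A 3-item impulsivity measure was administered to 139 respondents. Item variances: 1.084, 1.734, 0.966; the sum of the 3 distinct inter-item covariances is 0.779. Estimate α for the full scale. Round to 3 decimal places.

Σσᵢ² = 1.084 + 1.734 + 0.966 = 3.784
Sum of distinct covariances = 0.779
total variance = Σσᵢ² + 2·Σcov = 3.784 + 2 × 0.779 = 5.342
α = (3/2)·(1 − 3.784/5.342) = 0.437

α = 0.437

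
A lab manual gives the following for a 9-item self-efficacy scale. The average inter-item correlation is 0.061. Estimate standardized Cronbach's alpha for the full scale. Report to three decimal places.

Standardized α = k·r̄ / (1 + (k−1)·r̄) = 9 × 0.061 / (1 + 8 × 0.061)
  = 0.5490 / 1.4880 = 0.369

α = 0.369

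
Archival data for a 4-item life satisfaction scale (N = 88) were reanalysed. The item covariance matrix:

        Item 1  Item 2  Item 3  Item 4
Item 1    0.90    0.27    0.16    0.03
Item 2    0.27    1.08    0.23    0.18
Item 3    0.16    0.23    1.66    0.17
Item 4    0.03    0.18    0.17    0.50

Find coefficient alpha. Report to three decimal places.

sum of item variances = 0.90 + 1.08 + 1.66 + 0.50 = 4.14
Sum of the distinct covariances = 1.04
Var(T) = 4.14 + 2 × 1.04 = 6.22
α = (k/(k−1))·(1 − sum of item variances/Var(T)) = (4/3)·(1 − 4.14/6.22) = 0.446

α = 0.446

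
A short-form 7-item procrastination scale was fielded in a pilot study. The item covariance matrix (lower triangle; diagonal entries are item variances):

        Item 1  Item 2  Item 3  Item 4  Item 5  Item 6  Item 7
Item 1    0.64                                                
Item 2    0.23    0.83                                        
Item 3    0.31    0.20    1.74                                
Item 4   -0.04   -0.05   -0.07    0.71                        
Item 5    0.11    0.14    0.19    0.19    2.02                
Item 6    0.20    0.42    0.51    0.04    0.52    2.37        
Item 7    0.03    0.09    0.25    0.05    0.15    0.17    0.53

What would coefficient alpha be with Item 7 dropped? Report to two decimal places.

α = 0.49

Remaining items: Item 1, Item 2, Item 3, Item 4, Item 5, Item 6 (k = 6).
ΣVar(i) = 0.64 + 0.83 + 1.74 + 0.71 + 2.02 + 2.37 = 8.31
σ²_T = 8.31 + 2 × 2.90 = 14.11
α (item deleted) = (6/5)·(1 − 8.31/14.11) = 0.49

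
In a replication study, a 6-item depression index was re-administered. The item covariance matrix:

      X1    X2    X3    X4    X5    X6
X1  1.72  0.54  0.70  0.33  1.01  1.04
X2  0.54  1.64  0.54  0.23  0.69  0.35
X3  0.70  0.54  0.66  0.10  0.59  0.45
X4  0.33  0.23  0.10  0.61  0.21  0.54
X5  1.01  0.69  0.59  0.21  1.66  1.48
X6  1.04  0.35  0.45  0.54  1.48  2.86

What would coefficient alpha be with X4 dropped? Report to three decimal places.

α = 0.792

Remaining items: X1, X2, X3, X5, X6 (k = 5).
Σσ²ᵢ = 1.72 + 1.64 + 0.66 + 1.66 + 2.86 = 8.54
σ²_total = 8.54 + 2 × 7.39 = 23.32
α (item deleted) = (5/4)·(1 − 8.54/23.32) = 0.792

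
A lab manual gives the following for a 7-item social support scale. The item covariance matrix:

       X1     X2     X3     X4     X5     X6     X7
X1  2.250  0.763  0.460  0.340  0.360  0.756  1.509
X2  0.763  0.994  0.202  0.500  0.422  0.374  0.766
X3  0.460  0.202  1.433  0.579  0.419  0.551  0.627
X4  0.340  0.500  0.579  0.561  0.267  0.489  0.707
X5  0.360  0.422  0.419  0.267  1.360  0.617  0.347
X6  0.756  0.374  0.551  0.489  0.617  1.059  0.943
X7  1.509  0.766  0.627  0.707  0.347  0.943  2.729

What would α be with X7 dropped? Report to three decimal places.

Remaining items: X1, X2, X3, X4, X5, X6 (k = 6).
sum of item variances = 2.250 + 0.994 + 1.433 + 0.561 + 1.360 + 1.059 = 7.657
total variance = 7.657 + 2 × 7.099 = 21.855
α (item deleted) = (6/5)·(1 − 7.657/21.855) = 0.780

α = 0.780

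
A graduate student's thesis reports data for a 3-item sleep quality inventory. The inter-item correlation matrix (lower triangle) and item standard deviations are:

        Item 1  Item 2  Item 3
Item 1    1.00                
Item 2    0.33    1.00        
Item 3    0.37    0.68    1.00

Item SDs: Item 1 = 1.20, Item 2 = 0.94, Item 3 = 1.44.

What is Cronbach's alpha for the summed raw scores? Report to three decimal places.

Σσ²ᵢ = 1.20² + 0.94² + 1.44² = 4.3972
Covariances σ_ij = r_ij · s_i · s_j:
  σ(Item 1,Item 2) = 0.33 × 1.20 × 0.94 = 0.3722
  σ(Item 1,Item 3) = 0.37 × 1.20 × 1.44 = 0.6394
  σ(Item 2,Item 3) = 0.68 × 0.94 × 1.44 = 0.9204
σ²_T = Σσ²ᵢ + 2·Σσ_ij = 4.3972 + 2 × 1.9320 = 8.2612
α = (3/2)·(1 − 4.3972/8.2612) = 0.702

α = 0.702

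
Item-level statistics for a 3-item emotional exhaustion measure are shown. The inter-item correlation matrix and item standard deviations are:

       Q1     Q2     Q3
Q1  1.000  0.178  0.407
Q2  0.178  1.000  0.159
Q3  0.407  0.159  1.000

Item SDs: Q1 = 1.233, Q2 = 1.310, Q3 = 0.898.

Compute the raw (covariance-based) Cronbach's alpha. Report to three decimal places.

Σσ²ᵢ = 1.233² + 1.310² + 0.898² = 4.0428
Covariances σ_ij = r_ij · s_i · s_j:
  σ(Q1,Q2) = 0.178 × 1.233 × 1.310 = 0.2875
  σ(Q1,Q3) = 0.407 × 1.233 × 0.898 = 0.4506
  σ(Q2,Q3) = 0.159 × 1.310 × 0.898 = 0.1870
σ²_T = Σσ²ᵢ + 2·Σσ_ij = 4.0428 + 2 × 0.9251 = 5.8930
α = (3/2)·(1 − 4.0428/5.8930) = 0.471

α = 0.471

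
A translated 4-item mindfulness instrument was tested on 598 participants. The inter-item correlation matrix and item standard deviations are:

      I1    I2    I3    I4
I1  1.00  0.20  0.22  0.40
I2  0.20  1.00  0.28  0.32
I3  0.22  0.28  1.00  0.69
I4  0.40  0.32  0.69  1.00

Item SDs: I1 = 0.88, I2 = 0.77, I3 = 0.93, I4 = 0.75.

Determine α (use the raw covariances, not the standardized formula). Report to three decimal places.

Σσ²ᵢ = 0.88² + 0.77² + 0.93² + 0.75² = 2.7947
Covariances σ_ij = r_ij · s_i · s_j:
  σ(I1,I2) = 0.20 × 0.88 × 0.77 = 0.1355
  σ(I1,I3) = 0.22 × 0.88 × 0.93 = 0.1800
  σ(I1,I4) = 0.40 × 0.88 × 0.75 = 0.2640
  σ(I2,I3) = 0.28 × 0.77 × 0.93 = 0.2005
  σ(I2,I4) = 0.32 × 0.77 × 0.75 = 0.1848
  σ(I3,I4) = 0.69 × 0.93 × 0.75 = 0.4813
σ²_T = Σσ²ᵢ + 2·Σσ_ij = 2.7947 + 2 × 1.4461 = 5.6869
α = (4/3)·(1 − 2.7947/5.6869) = 0.678

α = 0.678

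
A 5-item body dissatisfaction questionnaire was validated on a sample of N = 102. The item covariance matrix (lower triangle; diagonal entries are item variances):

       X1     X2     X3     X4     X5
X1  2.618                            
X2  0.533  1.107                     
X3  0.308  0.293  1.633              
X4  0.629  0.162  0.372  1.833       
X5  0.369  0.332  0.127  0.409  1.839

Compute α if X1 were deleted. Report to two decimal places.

Remaining items: X2, X3, X4, X5 (k = 4).
Σσ²ᵢ = 1.107 + 1.633 + 1.833 + 1.839 = 6.412
σ²_total = 6.412 + 2 × 1.695 = 9.802
α (item deleted) = (4/3)·(1 − 6.412/9.802) = 0.46

α = 0.46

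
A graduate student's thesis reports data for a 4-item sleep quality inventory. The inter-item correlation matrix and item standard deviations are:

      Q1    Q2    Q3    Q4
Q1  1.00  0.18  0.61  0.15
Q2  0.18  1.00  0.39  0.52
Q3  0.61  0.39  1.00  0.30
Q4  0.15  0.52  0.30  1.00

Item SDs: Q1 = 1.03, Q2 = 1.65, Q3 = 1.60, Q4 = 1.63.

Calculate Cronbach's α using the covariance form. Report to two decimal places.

α = 0.69

Σσ²ᵢ = 1.03² + 1.65² + 1.60² + 1.63² = 9.0003
Covariances σ_ij = r_ij · s_i · s_j:
  σ(Q1,Q2) = 0.18 × 1.03 × 1.65 = 0.3059
  σ(Q1,Q3) = 0.61 × 1.03 × 1.60 = 1.0053
  σ(Q1,Q4) = 0.15 × 1.03 × 1.63 = 0.2518
  σ(Q2,Q3) = 0.39 × 1.65 × 1.60 = 1.0296
  σ(Q2,Q4) = 0.52 × 1.65 × 1.63 = 1.3985
  σ(Q3,Q4) = 0.30 × 1.60 × 1.63 = 0.7824
σ²_T = Σσ²ᵢ + 2·Σσ_ij = 9.0003 + 2 × 4.7735 = 18.5473
α = (4/3)·(1 − 9.0003/18.5473) = 0.69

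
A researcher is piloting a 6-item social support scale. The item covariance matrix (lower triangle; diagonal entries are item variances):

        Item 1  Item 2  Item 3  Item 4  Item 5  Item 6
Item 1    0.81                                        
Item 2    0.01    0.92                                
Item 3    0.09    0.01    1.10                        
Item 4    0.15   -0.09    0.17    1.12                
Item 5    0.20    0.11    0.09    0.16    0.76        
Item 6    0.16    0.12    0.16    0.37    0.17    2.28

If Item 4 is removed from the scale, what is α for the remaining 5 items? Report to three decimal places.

α = 0.345

Remaining items: Item 1, Item 2, Item 3, Item 5, Item 6 (k = 5).
Σσᵢ² = 0.81 + 0.92 + 1.10 + 0.76 + 2.28 = 5.87
Var(T) = 5.87 + 2 × 1.12 = 8.11
α (item deleted) = (5/4)·(1 − 5.87/8.11) = 0.345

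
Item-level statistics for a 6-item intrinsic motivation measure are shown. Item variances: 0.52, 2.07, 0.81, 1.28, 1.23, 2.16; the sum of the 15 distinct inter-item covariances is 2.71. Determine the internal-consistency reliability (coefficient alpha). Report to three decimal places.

ΣVar(i) = 0.52 + 2.07 + 0.81 + 1.28 + 1.23 + 2.16 = 8.07
Sum of distinct covariances = 2.71
σ²_T = ΣVar(i) + 2·Σcov = 8.07 + 2 × 2.71 = 13.49
α = (6/5)·(1 − 8.07/13.49) = 0.482

α = 0.482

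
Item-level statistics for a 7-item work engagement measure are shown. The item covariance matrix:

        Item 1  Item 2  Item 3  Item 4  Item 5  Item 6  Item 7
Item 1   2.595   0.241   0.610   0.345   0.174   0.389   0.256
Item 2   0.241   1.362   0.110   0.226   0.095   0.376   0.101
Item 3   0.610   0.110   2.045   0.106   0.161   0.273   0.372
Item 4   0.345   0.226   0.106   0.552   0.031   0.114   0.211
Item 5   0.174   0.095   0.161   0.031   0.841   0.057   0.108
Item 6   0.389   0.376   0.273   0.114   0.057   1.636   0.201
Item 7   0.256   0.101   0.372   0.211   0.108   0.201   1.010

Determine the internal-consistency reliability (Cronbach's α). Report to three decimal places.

ΣVar(i) = 2.595 + 1.362 + 2.045 + 0.552 + 0.841 + 1.636 + 1.010 = 10.041
Sum of the distinct covariances = 4.557
Var(T) = 10.041 + 2 × 4.557 = 19.155
α = (k/(k−1))·(1 − ΣVar(i)/Var(T)) = (7/6)·(1 − 10.041/19.155) = 0.555

α = 0.555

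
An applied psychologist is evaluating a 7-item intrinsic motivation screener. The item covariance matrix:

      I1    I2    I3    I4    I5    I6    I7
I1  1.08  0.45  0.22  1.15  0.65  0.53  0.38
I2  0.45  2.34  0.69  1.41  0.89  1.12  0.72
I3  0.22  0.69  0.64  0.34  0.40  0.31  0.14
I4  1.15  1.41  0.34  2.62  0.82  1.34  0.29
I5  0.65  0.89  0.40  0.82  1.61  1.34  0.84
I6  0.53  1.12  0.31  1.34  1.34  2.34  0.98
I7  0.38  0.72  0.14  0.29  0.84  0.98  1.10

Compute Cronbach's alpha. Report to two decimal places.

α = 0.84

Σσᵢ² = 1.08 + 2.34 + 0.64 + 2.62 + 1.61 + 2.34 + 1.10 = 11.73
Sum of off-diagonal covariances = 15.01
σ²_total = 11.73 + 2 × 15.01 = 41.75
α = (k/(k−1))·(1 − Σσᵢ²/σ²_total) = (7/6)·(1 − 11.73/41.75) = 0.84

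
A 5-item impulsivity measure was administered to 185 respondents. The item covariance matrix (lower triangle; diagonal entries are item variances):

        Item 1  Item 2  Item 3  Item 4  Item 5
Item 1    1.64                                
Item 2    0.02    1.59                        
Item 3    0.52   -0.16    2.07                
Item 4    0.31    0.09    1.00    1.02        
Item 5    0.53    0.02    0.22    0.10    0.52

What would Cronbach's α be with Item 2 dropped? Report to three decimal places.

α = 0.674

Remaining items: Item 1, Item 3, Item 4, Item 5 (k = 4).
Σσᵢ² = 1.64 + 2.07 + 1.02 + 0.52 = 5.25
σ²_total = 5.25 + 2 × 2.68 = 10.61
α (item deleted) = (4/3)·(1 − 5.25/10.61) = 0.674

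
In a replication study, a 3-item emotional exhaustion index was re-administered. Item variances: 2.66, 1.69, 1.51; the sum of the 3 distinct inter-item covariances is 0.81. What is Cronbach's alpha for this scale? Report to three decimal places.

α = 0.325

ΣVar(i) = 2.66 + 1.69 + 1.51 = 5.86
Sum of distinct covariances = 0.81
total variance = ΣVar(i) + 2·Σcov = 5.86 + 2 × 0.81 = 7.48
α = (3/2)·(1 − 5.86/7.48) = 0.325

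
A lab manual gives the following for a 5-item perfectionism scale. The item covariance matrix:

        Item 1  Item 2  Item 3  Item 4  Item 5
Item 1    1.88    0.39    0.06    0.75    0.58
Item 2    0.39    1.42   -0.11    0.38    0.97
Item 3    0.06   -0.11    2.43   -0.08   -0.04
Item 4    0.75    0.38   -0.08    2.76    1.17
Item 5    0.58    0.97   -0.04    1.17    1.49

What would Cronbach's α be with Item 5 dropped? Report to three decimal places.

Remaining items: Item 1, Item 2, Item 3, Item 4 (k = 4).
sum of item variances = 1.88 + 1.42 + 2.43 + 2.76 = 8.49
Var(T) = 8.49 + 2 × 1.39 = 11.27
α (item deleted) = (4/3)·(1 − 8.49/11.27) = 0.329

α = 0.329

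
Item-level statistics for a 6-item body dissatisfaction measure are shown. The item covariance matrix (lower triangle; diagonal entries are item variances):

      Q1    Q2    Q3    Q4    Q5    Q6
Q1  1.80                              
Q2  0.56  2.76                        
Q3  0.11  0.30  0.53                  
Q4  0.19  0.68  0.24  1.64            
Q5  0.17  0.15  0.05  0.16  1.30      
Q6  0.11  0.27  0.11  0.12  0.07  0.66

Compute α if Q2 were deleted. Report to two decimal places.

α = 0.39

Remaining items: Q1, Q3, Q4, Q5, Q6 (k = 5).
sum of item variances = 1.80 + 0.53 + 1.64 + 1.30 + 0.66 = 5.93
σ²_total = 5.93 + 2 × 1.33 = 8.59
α (item deleted) = (5/4)·(1 − 5.93/8.59) = 0.39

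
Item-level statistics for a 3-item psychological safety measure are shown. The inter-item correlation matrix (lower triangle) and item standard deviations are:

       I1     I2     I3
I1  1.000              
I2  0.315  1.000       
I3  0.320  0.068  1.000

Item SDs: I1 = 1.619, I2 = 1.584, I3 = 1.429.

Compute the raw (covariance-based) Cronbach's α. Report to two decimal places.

Σσ²ᵢ = 1.619² + 1.584² + 1.429² = 7.1723
Covariances σ_ij = r_ij · s_i · s_j:
  σ(I1,I2) = 0.315 × 1.619 × 1.584 = 0.8078
  σ(I1,I3) = 0.320 × 1.619 × 1.429 = 0.7403
  σ(I2,I3) = 0.068 × 1.584 × 1.429 = 0.1539
σ²_T = Σσ²ᵢ + 2·Σσ_ij = 7.1723 + 2 × 1.7020 = 10.5763
α = (3/2)·(1 − 7.1723/10.5763) = 0.48

α = 0.48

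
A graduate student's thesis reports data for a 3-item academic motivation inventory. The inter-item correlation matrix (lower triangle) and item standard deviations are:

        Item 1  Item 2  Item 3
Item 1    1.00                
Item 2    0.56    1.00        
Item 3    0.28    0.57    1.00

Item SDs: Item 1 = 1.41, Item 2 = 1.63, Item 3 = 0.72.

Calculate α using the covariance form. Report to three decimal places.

Σσ²ᵢ = 1.41² + 1.63² + 0.72² = 5.1634
Covariances σ_ij = r_ij · s_i · s_j:
  σ(Item 1,Item 2) = 0.56 × 1.41 × 1.63 = 1.2870
  σ(Item 1,Item 3) = 0.28 × 1.41 × 0.72 = 0.2843
  σ(Item 2,Item 3) = 0.57 × 1.63 × 0.72 = 0.6690
σ²_T = Σσ²ᵢ + 2·Σσ_ij = 5.1634 + 2 × 2.2403 = 9.6440
α = (3/2)·(1 − 5.1634/9.6440) = 0.697

α = 0.697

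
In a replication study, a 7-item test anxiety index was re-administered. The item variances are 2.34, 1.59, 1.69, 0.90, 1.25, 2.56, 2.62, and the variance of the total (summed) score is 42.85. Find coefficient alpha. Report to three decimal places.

coefficient alpha = 0.814

Σσᵢ² = 2.34 + 1.59 + 1.69 + 0.90 + 1.25 + 2.56 + 2.62 = 12.95
α = (k/(k−1))·(1 − Σσᵢ²/total variance) = (7/6)·(1 − 12.95/42.85) = 0.814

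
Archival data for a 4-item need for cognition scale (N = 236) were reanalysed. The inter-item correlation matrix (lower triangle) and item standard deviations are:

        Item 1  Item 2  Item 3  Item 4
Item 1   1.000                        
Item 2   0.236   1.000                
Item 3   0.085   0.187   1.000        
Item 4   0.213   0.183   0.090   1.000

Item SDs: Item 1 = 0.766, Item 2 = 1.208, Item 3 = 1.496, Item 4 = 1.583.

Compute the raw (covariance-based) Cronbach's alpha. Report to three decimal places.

Σσ²ᵢ = 0.766² + 1.208² + 1.496² + 1.583² = 6.7899
Covariances σ_ij = r_ij · s_i · s_j:
  σ(Item 1,Item 2) = 0.236 × 0.766 × 1.208 = 0.2184
  σ(Item 1,Item 3) = 0.085 × 0.766 × 1.496 = 0.0974
  σ(Item 1,Item 4) = 0.213 × 0.766 × 1.583 = 0.2583
  σ(Item 2,Item 3) = 0.187 × 1.208 × 1.496 = 0.3379
  σ(Item 2,Item 4) = 0.183 × 1.208 × 1.583 = 0.3499
  σ(Item 3,Item 4) = 0.090 × 1.496 × 1.583 = 0.2131
σ²_T = Σσ²ᵢ + 2·Σσ_ij = 6.7899 + 2 × 1.4750 = 9.7399
α = (4/3)·(1 − 6.7899/9.7399) = 0.404

Cronbach's alpha = 0.404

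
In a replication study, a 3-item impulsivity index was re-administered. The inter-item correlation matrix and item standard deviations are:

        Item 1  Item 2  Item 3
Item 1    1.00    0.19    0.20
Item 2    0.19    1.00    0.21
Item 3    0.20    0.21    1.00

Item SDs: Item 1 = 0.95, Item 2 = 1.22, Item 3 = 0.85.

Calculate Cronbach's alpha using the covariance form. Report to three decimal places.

Σσ²ᵢ = 0.95² + 1.22² + 0.85² = 3.1134
Covariances σ_ij = r_ij · s_i · s_j:
  σ(Item 1,Item 2) = 0.19 × 0.95 × 1.22 = 0.2202
  σ(Item 1,Item 3) = 0.20 × 0.95 × 0.85 = 0.1615
  σ(Item 2,Item 3) = 0.21 × 1.22 × 0.85 = 0.2178
σ²_T = Σσ²ᵢ + 2·Σσ_ij = 3.1134 + 2 × 0.5995 = 4.3124
α = (3/2)·(1 − 3.1134/4.3124) = 0.417

α = 0.417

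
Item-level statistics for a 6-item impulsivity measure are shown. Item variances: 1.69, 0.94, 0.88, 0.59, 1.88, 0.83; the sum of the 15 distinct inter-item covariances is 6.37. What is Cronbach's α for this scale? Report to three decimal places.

sum of item variances = 1.69 + 0.94 + 0.88 + 0.59 + 1.88 + 0.83 = 6.81
Sum of distinct covariances = 6.37
σ²_T = sum of item variances + 2·Σcov = 6.81 + 2 × 6.37 = 19.55
α = (6/5)·(1 − 6.81/19.55) = 0.782

Cronbach's α = 0.782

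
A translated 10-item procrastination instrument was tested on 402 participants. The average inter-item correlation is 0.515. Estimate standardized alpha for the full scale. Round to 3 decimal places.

Standardized α = k·r̄ / (1 + (k−1)·r̄) = 10 × 0.515 / (1 + 9 × 0.515)
  = 5.1500 / 5.6350 = 0.914

standardized alpha = 0.914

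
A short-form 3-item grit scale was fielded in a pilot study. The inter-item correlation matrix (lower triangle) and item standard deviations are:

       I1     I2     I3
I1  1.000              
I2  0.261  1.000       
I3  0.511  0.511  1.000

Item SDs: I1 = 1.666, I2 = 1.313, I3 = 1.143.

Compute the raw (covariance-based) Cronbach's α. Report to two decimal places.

Σσ²ᵢ = 1.666² + 1.313² + 1.143² = 5.8060
Covariances σ_ij = r_ij · s_i · s_j:
  σ(I1,I2) = 0.261 × 1.666 × 1.313 = 0.5709
  σ(I1,I3) = 0.511 × 1.666 × 1.143 = 0.9731
  σ(I2,I3) = 0.511 × 1.313 × 1.143 = 0.7669
σ²_T = Σσ²ᵢ + 2·Σσ_ij = 5.8060 + 2 × 2.3109 = 10.4278
α = (3/2)·(1 − 5.8060/10.4278) = 0.66

Cronbach's α = 0.66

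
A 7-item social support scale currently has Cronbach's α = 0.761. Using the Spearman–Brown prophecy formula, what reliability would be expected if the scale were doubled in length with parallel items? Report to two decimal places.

predicted reliability = 0.86

Length factor m = 2
α' = m·α / (1 + (m−1)·α)
   = 2 × 0.761 / (1 + (2 − 1) × 0.761)
   = 1.5220 / 1.7610 = 0.86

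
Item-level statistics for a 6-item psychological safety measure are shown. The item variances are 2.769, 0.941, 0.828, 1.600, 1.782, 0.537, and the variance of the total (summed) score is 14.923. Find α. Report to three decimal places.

α = 0.520

sum of item variances = 2.769 + 0.941 + 0.828 + 1.600 + 1.782 + 0.537 = 8.457
α = (k/(k−1))·(1 − sum of item variances/σ²_total) = (6/5)·(1 − 8.457/14.923) = 0.520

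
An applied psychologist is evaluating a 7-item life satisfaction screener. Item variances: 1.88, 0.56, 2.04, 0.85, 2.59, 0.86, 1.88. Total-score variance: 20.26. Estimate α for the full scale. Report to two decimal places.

α = 0.55

sum of item variances = 1.88 + 0.56 + 2.04 + 0.85 + 2.59 + 0.86 + 1.88 = 10.66
α = (k/(k−1))·(1 − sum of item variances/total variance) = (7/6)·(1 − 10.66/20.26) = 0.55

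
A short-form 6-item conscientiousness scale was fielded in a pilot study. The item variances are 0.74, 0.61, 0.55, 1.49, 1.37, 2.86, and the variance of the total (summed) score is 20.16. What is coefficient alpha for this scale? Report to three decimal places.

α = 0.746

Σσ²ᵢ = 0.74 + 0.61 + 0.55 + 1.49 + 1.37 + 2.86 = 7.62
α = (k/(k−1))·(1 − Σσ²ᵢ/σ²_total) = (6/5)·(1 − 7.62/20.16) = 0.746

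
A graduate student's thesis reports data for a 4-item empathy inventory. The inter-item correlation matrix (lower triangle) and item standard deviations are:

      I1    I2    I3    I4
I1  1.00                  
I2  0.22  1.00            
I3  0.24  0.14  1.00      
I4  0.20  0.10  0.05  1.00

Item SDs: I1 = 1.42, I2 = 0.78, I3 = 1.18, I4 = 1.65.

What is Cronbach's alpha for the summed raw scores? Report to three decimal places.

Σσ²ᵢ = 1.42² + 0.78² + 1.18² + 1.65² = 6.7397
Covariances σ_ij = r_ij · s_i · s_j:
  σ(I1,I2) = 0.22 × 1.42 × 0.78 = 0.2437
  σ(I1,I3) = 0.24 × 1.42 × 1.18 = 0.4021
  σ(I1,I4) = 0.20 × 1.42 × 1.65 = 0.4686
  σ(I2,I3) = 0.14 × 0.78 × 1.18 = 0.1289
  σ(I2,I4) = 0.10 × 0.78 × 1.65 = 0.1287
  σ(I3,I4) = 0.05 × 1.18 × 1.65 = 0.0973
σ²_T = Σσ²ᵢ + 2·Σσ_ij = 6.7397 + 2 × 1.4693 = 9.6783
α = (4/3)·(1 − 6.7397/9.6783) = 0.405

Cronbach's alpha = 0.405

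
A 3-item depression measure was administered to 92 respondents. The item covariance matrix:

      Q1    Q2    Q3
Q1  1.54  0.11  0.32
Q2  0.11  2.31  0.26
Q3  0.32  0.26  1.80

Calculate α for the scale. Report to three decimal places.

α = 0.294

sum of item variances = 1.54 + 2.31 + 1.80 = 5.65
Sum of off-diagonal covariances = 0.69
σ²_T = 5.65 + 2 × 0.69 = 7.03
α = (k/(k−1))·(1 − sum of item variances/σ²_T) = (3/2)·(1 − 5.65/7.03) = 0.294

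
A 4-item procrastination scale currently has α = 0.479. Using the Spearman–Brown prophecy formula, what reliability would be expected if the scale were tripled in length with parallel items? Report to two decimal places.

predicted reliability = 0.73

Length factor m = 3
α' = m·α / (1 + (m−1)·α)
   = 3 × 0.479 / (1 + (3 − 1) × 0.479)
   = 1.4370 / 1.9580 = 0.73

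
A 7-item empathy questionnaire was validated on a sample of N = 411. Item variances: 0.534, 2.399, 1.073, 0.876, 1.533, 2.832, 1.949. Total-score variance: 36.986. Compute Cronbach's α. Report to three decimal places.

ΣVar(i) = 0.534 + 2.399 + 1.073 + 0.876 + 1.533 + 2.832 + 1.949 = 11.196
α = (k/(k−1))·(1 − ΣVar(i)/σ²_total) = (7/6)·(1 − 11.196/36.986) = 0.814

α = 0.814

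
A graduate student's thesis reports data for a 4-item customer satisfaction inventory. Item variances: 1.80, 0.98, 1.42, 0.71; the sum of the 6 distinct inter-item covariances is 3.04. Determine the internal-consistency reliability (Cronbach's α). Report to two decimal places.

ΣVar(i) = 1.80 + 0.98 + 1.42 + 0.71 = 4.91
Sum of distinct covariances = 3.04
Var(T) = ΣVar(i) + 2·Σcov = 4.91 + 2 × 3.04 = 10.99
α = (4/3)·(1 − 4.91/10.99) = 0.74

α = 0.74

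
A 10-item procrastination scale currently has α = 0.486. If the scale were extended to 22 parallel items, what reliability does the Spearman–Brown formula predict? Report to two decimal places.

Length factor m = 22/10 = 2.2000
α' = m·α / (1 + (m−1)·α)
   = 22/10 × 0.486 / (1 + (22/10 − 1) × 0.486)
   = 1.0692 / 1.5832 = 0.68

predicted reliability = 0.68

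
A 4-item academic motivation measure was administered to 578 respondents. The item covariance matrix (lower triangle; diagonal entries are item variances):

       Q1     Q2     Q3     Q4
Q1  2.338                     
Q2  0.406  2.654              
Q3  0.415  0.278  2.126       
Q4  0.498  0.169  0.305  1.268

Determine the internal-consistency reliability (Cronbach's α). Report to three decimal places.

Cronbach's α = 0.441

sum of item variances = 2.338 + 2.654 + 2.126 + 1.268 = 8.386
Sum of the distinct covariances = 2.071
total variance = 8.386 + 2 × 2.071 = 12.528
α = (k/(k−1))·(1 − sum of item variances/total variance) = (4/3)·(1 − 8.386/12.528) = 0.441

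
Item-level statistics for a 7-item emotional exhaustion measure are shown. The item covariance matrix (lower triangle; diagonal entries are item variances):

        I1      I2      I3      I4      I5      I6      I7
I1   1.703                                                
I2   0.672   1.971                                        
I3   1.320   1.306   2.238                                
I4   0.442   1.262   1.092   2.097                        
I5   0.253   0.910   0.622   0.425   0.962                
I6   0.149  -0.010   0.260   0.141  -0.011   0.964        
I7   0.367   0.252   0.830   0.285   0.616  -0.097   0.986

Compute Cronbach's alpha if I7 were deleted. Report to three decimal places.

Remaining items: I1, I2, I3, I4, I5, I6 (k = 6).
Σσ²ᵢ = 1.703 + 1.971 + 2.238 + 2.097 + 0.962 + 0.964 = 9.935
σ²_T = 9.935 + 2 × 8.833 = 27.601
α (item deleted) = (6/5)·(1 − 9.935/27.601) = 0.768

α = 0.768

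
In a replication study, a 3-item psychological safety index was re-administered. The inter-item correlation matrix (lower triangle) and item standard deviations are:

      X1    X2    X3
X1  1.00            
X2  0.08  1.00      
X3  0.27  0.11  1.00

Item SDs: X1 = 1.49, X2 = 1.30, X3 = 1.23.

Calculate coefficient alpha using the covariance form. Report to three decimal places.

α = 0.350

Σσ²ᵢ = 1.49² + 1.30² + 1.23² = 5.4230
Covariances σ_ij = r_ij · s_i · s_j:
  σ(X1,X2) = 0.08 × 1.49 × 1.30 = 0.1550
  σ(X1,X3) = 0.27 × 1.49 × 1.23 = 0.4948
  σ(X2,X3) = 0.11 × 1.30 × 1.23 = 0.1759
σ²_T = Σσ²ᵢ + 2·Σσ_ij = 5.4230 + 2 × 0.8257 = 7.0744
α = (3/2)·(1 − 5.4230/7.0744) = 0.350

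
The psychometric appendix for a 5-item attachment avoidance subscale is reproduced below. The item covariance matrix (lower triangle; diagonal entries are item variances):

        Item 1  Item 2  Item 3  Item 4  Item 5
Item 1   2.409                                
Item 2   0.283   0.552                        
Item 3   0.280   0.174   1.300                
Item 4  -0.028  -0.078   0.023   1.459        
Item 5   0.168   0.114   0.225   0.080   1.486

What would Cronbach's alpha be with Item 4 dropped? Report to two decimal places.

Remaining items: Item 1, Item 2, Item 3, Item 5 (k = 4).
Σσ²ᵢ = 2.409 + 0.552 + 1.300 + 1.486 = 5.747
total variance = 5.747 + 2 × 1.244 = 8.235
α (item deleted) = (4/3)·(1 − 5.747/8.235) = 0.40

Cronbach's alpha = 0.40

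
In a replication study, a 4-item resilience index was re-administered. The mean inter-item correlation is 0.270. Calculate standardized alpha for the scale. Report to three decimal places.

Standardized α = k·r̄ / (1 + (k−1)·r̄) = 4 × 0.270 / (1 + 3 × 0.270)
  = 1.0800 / 1.8100 = 0.597

α = 0.597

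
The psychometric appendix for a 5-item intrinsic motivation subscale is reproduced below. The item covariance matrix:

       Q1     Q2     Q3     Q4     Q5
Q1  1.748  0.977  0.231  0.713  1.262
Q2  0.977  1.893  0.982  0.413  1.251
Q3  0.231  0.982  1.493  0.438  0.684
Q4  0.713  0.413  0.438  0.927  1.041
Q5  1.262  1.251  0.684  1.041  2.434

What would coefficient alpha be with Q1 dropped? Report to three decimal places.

coefficient alpha = 0.784

Remaining items: Q2, Q3, Q4, Q5 (k = 4).
sum of item variances = 1.893 + 1.493 + 0.927 + 2.434 = 6.747
total variance = 6.747 + 2 × 4.809 = 16.365
α (item deleted) = (4/3)·(1 − 6.747/16.365) = 0.784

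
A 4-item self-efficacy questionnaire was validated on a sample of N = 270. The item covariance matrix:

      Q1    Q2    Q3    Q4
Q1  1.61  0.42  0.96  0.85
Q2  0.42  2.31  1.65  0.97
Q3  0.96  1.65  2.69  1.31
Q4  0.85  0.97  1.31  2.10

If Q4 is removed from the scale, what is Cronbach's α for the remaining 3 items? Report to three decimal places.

α = 0.717

Remaining items: Q1, Q2, Q3 (k = 3).
Σσ²ᵢ = 1.61 + 2.31 + 2.69 = 6.61
σ²_T = 6.61 + 2 × 3.03 = 12.67
α (item deleted) = (3/2)·(1 − 6.61/12.67) = 0.717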